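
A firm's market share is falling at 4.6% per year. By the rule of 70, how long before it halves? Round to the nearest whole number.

The rule works in reverse for decay: 70/4.6 ≈ 15.22 years to halve.

approximately 15 years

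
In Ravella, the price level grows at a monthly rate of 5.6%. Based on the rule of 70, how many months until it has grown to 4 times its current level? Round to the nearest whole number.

Doubling time ≈ 70/5.6 = 12.50 months.
4× is 2 doublings, so 2 × 12.50 ≈ 25 months.

≈ 25 months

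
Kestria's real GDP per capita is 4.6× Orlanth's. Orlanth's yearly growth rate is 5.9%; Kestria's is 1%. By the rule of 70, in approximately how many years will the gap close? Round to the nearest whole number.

The growth-rate gap is 5.9% − 1% = 4.9 percentage points.
So the ratio between them halves every 70/4.9 ≈ 14.29 years.
A 4.6× gap takes log₂(4.6) ≈ 2.20 halvings to close: 2.20 × 14.29 ≈ 31 years.

≈ 31 years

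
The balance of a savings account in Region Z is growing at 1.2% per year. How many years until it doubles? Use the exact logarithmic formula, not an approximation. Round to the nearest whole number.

t = ln(2) / ln(1 + 0.012) = 0.6931 / 0.011929 ≈ 58.10.
≈ 58 years.

58 years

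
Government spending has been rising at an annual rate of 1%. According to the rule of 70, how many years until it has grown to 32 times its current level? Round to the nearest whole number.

At 1% it doubles every 70/1 ≈ 70.00 years.
32 = 2^5, so 5 doublings → 350 years.

350 years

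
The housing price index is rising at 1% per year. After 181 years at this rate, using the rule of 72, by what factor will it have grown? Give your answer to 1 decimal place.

around 5.7 times

Doubles every ≈ 72.00 years (72/1).
181 years is 2.51 doublings; 2^2.51 ≈ 5.7×.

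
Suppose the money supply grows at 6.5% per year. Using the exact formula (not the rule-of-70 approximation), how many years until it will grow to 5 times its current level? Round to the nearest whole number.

26 years

t = ln(5) / ln(1 + 0.065) = 1.6094 / 0.062975 ≈ 25.56.
≈ 26 years.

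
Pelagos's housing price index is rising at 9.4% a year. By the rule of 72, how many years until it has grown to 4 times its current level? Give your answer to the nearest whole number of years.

15 years

One doubling takes 72/9.4 = 7.66 years.
4 = 2^2, so 2 doublings → 15 years.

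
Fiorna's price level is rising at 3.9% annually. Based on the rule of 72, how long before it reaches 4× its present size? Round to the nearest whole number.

≈ 37 years

One doubling takes 72/3.9 = 18.46 years.
Getting to 4× needs 2 doublings: 2 × 18.46 ≈ 37 years.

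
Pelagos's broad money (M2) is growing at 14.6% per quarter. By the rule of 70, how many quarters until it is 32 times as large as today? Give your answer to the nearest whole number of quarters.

At 14.6% it doubles every 70/14.6 ≈ 4.79 quarters.
32 = 2^5, so 5 doublings → 24 quarters.

roughly 24 quarters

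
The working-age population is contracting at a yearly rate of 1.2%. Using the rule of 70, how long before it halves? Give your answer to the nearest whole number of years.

roughly 58 years

Halving time ≈ 70 / 1.2 = 58.33 → 58 years.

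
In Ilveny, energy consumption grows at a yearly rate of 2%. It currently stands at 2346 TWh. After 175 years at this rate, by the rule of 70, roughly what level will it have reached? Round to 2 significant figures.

approximately 75000 TWh

Doubling time ≈ 70/2 = 35.00 years.
175 years is 175/35.00 ≈ 5.00 doublings, a factor of 2^5.00 ≈ 32.00.
2346 × 32.00 ≈ 75000 TWh.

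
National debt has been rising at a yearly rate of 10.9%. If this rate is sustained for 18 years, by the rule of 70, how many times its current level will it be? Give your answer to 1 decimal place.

≈ 7.0 times

Doubles every ≈ 6.42 years (70/10.9).
18 years is 2.80 doublings; 2^2.80 ≈ 7.0×.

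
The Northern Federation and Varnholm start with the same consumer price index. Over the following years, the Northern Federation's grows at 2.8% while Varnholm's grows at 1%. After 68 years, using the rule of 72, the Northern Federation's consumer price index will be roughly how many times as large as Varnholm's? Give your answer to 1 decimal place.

Only the 1.8-point difference matters.
72/1.8 ≈ 40.00 years per doubling of the ratio; 68 years gives 1.70 doublings, so ≈ 3.2×.

roughly 3.2 times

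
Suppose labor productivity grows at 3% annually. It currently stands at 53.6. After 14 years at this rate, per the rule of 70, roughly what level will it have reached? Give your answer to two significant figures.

It doubles every 70/3 ≈ 23.33 years, so 14 years is 0.60 doublings.
2^0.60 ≈ 1.52; 53.6 × 1.52 ≈ 81.

roughly 81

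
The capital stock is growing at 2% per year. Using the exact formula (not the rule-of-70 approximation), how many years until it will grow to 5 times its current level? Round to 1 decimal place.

t = ln(5) / ln(1 + 0.02) = 1.6094 / 0.019803 ≈ 81.27.

81.3 years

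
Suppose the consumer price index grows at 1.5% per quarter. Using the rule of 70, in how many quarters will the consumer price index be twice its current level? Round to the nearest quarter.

Doubling time ≈ 70 / 1.5 = 46.67 quarters.

≈ 47 quarters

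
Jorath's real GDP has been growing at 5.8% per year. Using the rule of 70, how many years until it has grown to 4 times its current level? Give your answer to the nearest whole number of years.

24 years

At 5.8% it doubles every 70/5.8 ≈ 12.07 years.
Getting to 4× needs 2 doublings: 2 × 12.07 ≈ 24 years.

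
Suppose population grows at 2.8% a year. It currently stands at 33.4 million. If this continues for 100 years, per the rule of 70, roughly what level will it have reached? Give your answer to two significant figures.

≈ 530 million

Doubling time ≈ 70/2.8 = 25.00 years.
100 years is 100/25.00 ≈ 4.00 doublings, a factor of 2^4.00 ≈ 16.00.
33.4 × 16.00 ≈ 530 million.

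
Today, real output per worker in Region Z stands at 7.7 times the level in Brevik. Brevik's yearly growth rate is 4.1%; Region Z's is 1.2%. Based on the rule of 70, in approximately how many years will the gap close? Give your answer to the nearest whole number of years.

around 71 years

What matters is the difference: 2.9 pp.
Rule of 70 on the gap: the ratio halves every 70/2.9 ≈ 24.14 years.
A 7.7 times gap takes log₂(7.7) ≈ 2.94 halvings to close: 2.94 × 24.14 ≈ 71 years.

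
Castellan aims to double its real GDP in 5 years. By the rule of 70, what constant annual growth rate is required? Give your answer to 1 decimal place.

70 / 5 ≈ 14.00, so about 14.0% annually.

14.0%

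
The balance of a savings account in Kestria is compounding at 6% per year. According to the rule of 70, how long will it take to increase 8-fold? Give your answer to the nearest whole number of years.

Doubling time ≈ 70/6 = 11.67 years.
8 = 2^3, so 3 doublings → 35 years.

35 years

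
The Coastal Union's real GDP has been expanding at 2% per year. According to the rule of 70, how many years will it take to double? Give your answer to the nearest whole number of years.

70/2 ≈ 35.00, so it doubles roughly every 35 years.

approximately 35 years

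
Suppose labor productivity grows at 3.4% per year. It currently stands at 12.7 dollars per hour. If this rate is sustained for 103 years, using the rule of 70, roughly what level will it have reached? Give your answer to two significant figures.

410 dollars per hour

Doubling time ≈ 70/3.4 = 20.59 years.
103 years is 103/20.59 ≈ 5.00 doublings, a factor of 2^5.00 ≈ 32.00.
12.7 × 32.00 ≈ 410 dollars per hour.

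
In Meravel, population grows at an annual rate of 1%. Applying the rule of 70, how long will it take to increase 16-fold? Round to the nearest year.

about 280 years

Doubling time ≈ 70/1 = 70.00 years.
16× is 4 doublings, so 4 × 70.00 ≈ 280 years.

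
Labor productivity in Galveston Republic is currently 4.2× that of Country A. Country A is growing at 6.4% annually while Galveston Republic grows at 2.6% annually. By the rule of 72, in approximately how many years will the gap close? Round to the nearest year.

about 39 years

What matters is the difference: 3.8 pp.
Rule of 72 on the gap: the ratio halves every 72/3.8 ≈ 18.95 years.
A 4.2× gap takes log₂(4.2) ≈ 2.07 halvings to close: 2.07 × 18.95 ≈ 39 years.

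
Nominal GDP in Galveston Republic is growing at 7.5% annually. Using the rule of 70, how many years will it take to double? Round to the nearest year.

70/7.5 ≈ 9.33, so it doubles roughly every 9 years.

around 9 years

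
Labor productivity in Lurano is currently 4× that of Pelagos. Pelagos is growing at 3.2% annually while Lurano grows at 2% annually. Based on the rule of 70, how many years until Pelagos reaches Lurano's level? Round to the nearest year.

approximately 117 years

The growth-rate gap is 3.2% − 2% = 1.2 percentage points.
So the ratio between them halves every 70/1.2 ≈ 58.33 years.
A 4× gap closes after 2 halvings: 2 × 58.33 ≈ 117 years.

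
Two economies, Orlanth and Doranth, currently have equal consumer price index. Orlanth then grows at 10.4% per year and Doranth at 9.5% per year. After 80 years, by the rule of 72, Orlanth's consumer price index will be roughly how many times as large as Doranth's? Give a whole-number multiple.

Only the 0.9-point difference matters.
72/0.9 ≈ 80.00 years per doubling of the ratio; 80 years gives 1.00 doublings, so ≈ 2×.

about 2 times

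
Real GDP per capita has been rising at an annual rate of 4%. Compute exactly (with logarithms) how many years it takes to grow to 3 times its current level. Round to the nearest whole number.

t = ln(3) / ln(1 + 0.04) = 1.0986 / 0.039221 ≈ 28.01.
≈ 28 years.

28 years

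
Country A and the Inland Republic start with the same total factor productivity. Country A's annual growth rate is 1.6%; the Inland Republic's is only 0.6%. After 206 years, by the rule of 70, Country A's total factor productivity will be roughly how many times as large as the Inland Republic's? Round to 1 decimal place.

approximately 7.7 times

Only the 1-point difference matters.
70/1 ≈ 70.00 years per doubling of the ratio; 206 years gives 2.94 doublings, so ≈ 7.7×.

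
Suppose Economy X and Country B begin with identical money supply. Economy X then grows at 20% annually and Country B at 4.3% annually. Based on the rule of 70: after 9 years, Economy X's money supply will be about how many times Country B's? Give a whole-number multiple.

about 4 times

Economy X pulls ahead at 15.7 pp per year, so the ratio doubles every 70/15.7 ≈ 4.46 years.
In 9 years that's 2.02 doublings: 2^2.02 ≈ 4.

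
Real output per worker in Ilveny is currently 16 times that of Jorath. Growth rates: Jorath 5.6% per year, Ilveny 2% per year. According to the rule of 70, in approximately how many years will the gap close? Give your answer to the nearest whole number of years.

What matters is the difference: 3.6 pp.
Rule of 70 on the gap: the ratio halves every 70/3.6 ≈ 19.44 years.
A 16 times gap closes after 4 halvings: 4 × 19.44 ≈ 78 years.

78 years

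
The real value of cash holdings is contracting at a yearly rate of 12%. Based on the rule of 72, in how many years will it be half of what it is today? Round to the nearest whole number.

Falling at 12%, it halves about every 72/12 = 6.00 years.

roughly 6 years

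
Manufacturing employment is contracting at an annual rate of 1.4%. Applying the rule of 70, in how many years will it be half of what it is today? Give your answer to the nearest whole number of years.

around 50 years

The rule works in reverse for decay: 70/1.4 ≈ 50.00 years to halve.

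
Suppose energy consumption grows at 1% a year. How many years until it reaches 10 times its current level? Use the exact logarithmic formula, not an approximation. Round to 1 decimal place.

231.4 years

t = ln(10) / ln(1 + 0.01) = 2.3026 / 0.009950 ≈ 231.42.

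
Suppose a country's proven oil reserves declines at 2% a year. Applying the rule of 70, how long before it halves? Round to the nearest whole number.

approximately 35 years

Halving time ≈ 70 / 2 = 35.00 → 35 years.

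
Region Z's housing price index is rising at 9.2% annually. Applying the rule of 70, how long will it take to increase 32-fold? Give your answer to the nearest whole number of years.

roughly 38 years

At 9.2% it doubles every 70/9.2 ≈ 7.61 years.
32× is 5 doublings, so 5 × 7.61 ≈ 38 years.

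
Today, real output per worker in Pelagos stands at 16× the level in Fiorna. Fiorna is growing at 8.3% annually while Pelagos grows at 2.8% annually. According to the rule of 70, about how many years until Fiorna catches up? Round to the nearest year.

What matters is the difference: 5.5 pp.
Rule of 70 on the gap: the ratio halves every 70/5.5 ≈ 12.73 years.
A 16× gap closes after 4 halvings: 4 × 12.73 ≈ 51 years.

approximately 51 years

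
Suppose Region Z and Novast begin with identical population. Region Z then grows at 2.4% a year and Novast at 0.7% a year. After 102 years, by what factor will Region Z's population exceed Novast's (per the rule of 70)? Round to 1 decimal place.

about 5.6 times

Only the 1.7-point difference matters.
70/1.7 ≈ 41.18 years per doubling of the ratio; 102 years gives 2.48 doublings, so ≈ 5.6×.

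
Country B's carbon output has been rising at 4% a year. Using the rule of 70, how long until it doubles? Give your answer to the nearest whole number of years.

70/4 ≈ 17.50, so it doubles roughly every 18 years.

18 years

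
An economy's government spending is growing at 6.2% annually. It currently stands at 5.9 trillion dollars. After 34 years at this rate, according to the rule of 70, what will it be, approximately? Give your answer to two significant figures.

48 trillion dollars

Doubling time ≈ 70/6.2 = 11.29 years.
34 years is 34/11.29 ≈ 3.01 doublings, a factor of 2^3.01 ≈ 8.06.
5.9 × 8.06 ≈ 48 trillion dollars.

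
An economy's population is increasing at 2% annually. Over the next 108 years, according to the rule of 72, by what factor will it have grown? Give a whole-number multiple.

Doubling time ≈ 72/2 = 36.00 years.
108/36.00 ≈ 3 doublings, so about 2^3 = 8×.

≈ 8 times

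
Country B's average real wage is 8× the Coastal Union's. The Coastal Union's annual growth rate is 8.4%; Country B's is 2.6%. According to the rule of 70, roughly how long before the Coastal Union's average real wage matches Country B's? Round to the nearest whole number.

the Coastal Union gains on Country B at 8.4% − 2.6% = 5.8 points a year.
At that relative rate the gap halves every 70/5.8 ≈ 12.07 years.
An 8× gap closes after 3 halvings: 3 × 12.07 ≈ 36 years.

about 36 years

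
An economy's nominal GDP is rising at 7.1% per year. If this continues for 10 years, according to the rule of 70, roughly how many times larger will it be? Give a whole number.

about 2 times

Doubling time ≈ 70/7.1 = 9.86 years.
10/9.86 ≈ 1 doubling, so about 2^1 = 2×.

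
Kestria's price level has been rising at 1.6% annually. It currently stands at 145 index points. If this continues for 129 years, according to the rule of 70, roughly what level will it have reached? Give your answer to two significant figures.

≈ 1100 index points

It doubles every 70/1.6 ≈ 43.75 years, so 129 years is 2.95 doublings.
2^2.95 ≈ 7.73; 145 × 7.73 ≈ 1100 index points.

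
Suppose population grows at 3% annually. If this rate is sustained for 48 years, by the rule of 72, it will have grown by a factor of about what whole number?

Doubling time ≈ 72/3 = 24.00 years.
48/24.00 ≈ 2 doublings, so about 2^2 = 4×.

≈ 4 times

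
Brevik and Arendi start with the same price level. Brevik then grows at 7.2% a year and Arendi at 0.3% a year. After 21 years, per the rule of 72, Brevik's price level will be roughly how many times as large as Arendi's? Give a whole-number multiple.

4 times

Brevik pulls ahead at 6.9 pp per year, so the ratio doubles every 72/6.9 ≈ 10.43 years.
In 21 years that's 2.01 doublings: 2^2.01 ≈ 4.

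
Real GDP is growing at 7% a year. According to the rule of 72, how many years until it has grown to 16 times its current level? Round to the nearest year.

One doubling takes 72/7 = 10.29 years.
16× is 4 doublings, so 4 × 10.29 ≈ 41 years.

about 41 years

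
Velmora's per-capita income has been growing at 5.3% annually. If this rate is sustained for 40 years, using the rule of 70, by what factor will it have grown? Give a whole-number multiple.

approximately 8 times

Doubling time ≈ 70/5.3 = 13.21 years.
40/13.21 ≈ 3 doublings, so about 2^3 = 8×.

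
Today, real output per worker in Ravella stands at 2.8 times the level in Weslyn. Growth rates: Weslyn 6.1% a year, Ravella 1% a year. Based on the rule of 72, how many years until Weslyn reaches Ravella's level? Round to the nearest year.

The growth-rate gap is 6.1% − 1% = 5.1 percentage points.
So the ratio between them halves every 72/5.1 ≈ 14.12 years.
A 2.8 times gap takes log₂(2.8) ≈ 1.49 halvings to close: 1.49 × 14.12 ≈ 21 years.

approximately 21 years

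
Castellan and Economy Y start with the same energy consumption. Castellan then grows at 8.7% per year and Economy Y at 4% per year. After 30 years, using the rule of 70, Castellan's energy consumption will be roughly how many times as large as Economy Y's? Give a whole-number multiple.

Rate gap = 8.7% − 4% = 4.7 points.
The ratio doubles every 70/4.7 ≈ 14.89 years.
30/14.89 ≈ 2.01 doublings → ratio ≈ 2^2.01 ≈ 4.

approximately 4 times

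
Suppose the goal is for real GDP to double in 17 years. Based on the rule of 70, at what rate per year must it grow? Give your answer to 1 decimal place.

≈ 4.1%

70 / 17 ≈ 4.12, so about 4.1% per year.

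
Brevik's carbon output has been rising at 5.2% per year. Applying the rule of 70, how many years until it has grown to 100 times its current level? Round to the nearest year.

around 89 years

One doubling takes 70/5.2 = 13.46 years.
100× is log₂ 100 ≈ 6.64 doublings, so ≈ 6.64 × 13.46 = 89 years.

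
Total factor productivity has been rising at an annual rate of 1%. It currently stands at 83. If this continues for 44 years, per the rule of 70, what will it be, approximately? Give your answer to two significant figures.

≈ 130

It doubles every 70/1 ≈ 70.00 years, so 44 years is 0.63 doublings.
2^0.63 ≈ 1.55; 83 × 1.55 ≈ 130.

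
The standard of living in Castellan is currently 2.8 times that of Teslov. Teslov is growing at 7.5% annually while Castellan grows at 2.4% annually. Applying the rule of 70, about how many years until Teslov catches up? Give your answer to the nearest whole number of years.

roughly 20 years

What matters is the difference: 5.1 pp.
Rule of 70 on the gap: the ratio halves every 70/5.1 ≈ 13.73 years.
A 2.8 times gap takes log₂(2.8) ≈ 1.49 halvings to close: 1.49 × 13.73 ≈ 20 years.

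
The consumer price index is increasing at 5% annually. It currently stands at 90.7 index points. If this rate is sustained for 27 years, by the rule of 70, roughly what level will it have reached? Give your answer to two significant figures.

It doubles every 70/5 ≈ 14.00 years, so 27 years is 1.93 doublings.
2^1.93 ≈ 3.81; 90.7 × 3.81 ≈ 350 index points.

about 350 index points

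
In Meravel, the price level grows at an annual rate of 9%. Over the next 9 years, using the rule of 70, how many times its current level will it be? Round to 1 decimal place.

Doubling time ≈ 70/9 = 7.78 years.
9 years / 7.78 ≈ 1.16 doublings → factor 2^1.16 ≈ 2.2.

approximately 2.2 times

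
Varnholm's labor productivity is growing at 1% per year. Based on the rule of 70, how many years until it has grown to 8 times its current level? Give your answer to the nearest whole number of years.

approximately 210 years

Doubling time ≈ 70/1 = 70.00 years.
8× is 3 doublings, so 3 × 70.00 ≈ 210 years.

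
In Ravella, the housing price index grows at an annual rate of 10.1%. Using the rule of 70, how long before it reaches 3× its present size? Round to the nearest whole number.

Doubling time ≈ 70/10.1 = 6.93 years.
Reaching 3× takes log₂(3) ≈ 1.58 doublings.
1.58 × 6.93 ≈ 11 years.

11 years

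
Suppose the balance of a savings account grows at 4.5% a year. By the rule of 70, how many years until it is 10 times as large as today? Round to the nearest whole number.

approximately 52 years

At 4.5% it doubles every 70/4.5 ≈ 15.56 years.
10× is log₂ 10 ≈ 3.32 doublings, so ≈ 3.32 × 15.56 = 52 years.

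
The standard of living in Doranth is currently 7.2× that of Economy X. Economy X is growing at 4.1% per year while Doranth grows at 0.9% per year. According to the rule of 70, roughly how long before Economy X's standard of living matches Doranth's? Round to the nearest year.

around 62 years

What matters is the difference: 3.2 pp.
Rule of 70 on the gap: the ratio halves every 70/3.2 ≈ 21.88 years.
A 7.2× gap takes log₂(7.2) ≈ 2.85 halvings to close: 2.85 × 21.88 ≈ 62 years.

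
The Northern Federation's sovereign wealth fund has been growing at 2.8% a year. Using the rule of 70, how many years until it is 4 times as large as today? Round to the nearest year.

One doubling takes 70/2.8 = 25.00 years.
4 = 2^2, so 2 doublings → 50 years.

around 50 years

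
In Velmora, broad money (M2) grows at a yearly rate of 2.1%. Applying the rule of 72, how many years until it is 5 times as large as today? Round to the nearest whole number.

One doubling takes 72/2.1 = 34.29 years.
5× is log₂ 5 ≈ 2.32 doublings, so ≈ 2.32 × 34.29 = 80 years.

about 80 years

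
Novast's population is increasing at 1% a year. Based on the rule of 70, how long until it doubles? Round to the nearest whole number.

At 1%, doubling takes about 70/1 = 70.00 years.

70 years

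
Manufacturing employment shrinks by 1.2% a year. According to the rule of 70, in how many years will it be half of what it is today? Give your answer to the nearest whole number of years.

around 58 years

Halving time ≈ 70 / 1.2 = 58.33 → 58 years.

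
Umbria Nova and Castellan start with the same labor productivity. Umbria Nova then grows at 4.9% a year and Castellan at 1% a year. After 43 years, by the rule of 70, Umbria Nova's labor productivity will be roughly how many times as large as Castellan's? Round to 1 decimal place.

approximately 5.3 times

Rate gap = 4.9% − 1% = 3.9 points.
The ratio doubles every 70/3.9 ≈ 17.95 years.
43/17.95 ≈ 2.40 doublings → ratio ≈ 2^2.40 ≈ 5.3.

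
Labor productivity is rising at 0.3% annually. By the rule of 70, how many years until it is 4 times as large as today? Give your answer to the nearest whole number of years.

467 years

Doubling time ≈ 70/0.3 = 233.33 years.
4× is 2 doublings, so 2 × 233.33 ≈ 467 years.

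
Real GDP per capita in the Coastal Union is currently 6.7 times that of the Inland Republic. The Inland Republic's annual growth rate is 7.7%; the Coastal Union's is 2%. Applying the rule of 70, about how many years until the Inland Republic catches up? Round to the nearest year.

The growth-rate gap is 7.7% − 2% = 5.7 percentage points.
So the ratio between them halves every 70/5.7 ≈ 12.28 years.
A 6.7 times gap takes log₂(6.7) ≈ 2.74 halvings to close: 2.74 × 12.28 ≈ 34 years.

around 34 years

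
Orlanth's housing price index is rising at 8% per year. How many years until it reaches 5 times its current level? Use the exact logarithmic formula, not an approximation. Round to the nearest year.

t = ln(5) / ln(1 + 0.08) = 1.6094 / 0.076961 ≈ 20.91.
≈ 21 years.

21 years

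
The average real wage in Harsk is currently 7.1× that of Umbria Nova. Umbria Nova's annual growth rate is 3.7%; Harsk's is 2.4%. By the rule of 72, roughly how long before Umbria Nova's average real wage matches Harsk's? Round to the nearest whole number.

roughly 157 years

What matters is the difference: 1.3 pp.
Rule of 72 on the gap: the ratio halves every 72/1.3 ≈ 55.38 years.
A 7.1× gap takes log₂(7.1) ≈ 2.83 halvings to close: 2.83 × 55.38 ≈ 157 years.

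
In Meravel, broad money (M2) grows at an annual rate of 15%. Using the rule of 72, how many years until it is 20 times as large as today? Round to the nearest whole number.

Doubling time ≈ 72/15 = 4.80 years.
Reaching 20× takes log₂(20) ≈ 4.32 doublings.
4.32 × 4.80 ≈ 21 years.

21 years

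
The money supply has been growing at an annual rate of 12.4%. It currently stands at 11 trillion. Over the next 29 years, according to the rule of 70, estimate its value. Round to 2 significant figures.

≈ 390 trillion

It doubles every 70/12.4 ≈ 5.65 years, so 29 years is 5.13 doublings.
2^5.13 ≈ 35.02; 11 × 35.02 ≈ 390 trillion.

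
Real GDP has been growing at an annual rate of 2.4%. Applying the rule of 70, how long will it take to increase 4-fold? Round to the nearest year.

approximately 58 years

One doubling takes 70/2.4 = 29.17 years.
Getting to 4× needs 2 doublings: 2 × 29.17 ≈ 58 years.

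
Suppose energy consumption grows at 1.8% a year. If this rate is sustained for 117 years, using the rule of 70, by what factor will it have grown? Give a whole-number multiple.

70/1.8 ≈ 38.89 years per doubling.
117 years fits 3 doublings: 2^3 = 8.

8 times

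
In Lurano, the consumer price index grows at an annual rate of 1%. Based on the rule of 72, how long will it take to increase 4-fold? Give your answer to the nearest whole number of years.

One doubling takes 72/1 = 72.00 years.
4 = 2^2, so 2 doublings → 144 years.

around 144 years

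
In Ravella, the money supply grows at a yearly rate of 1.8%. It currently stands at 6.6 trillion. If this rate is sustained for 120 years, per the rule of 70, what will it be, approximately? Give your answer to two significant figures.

Doubling time ≈ 70/1.8 = 38.89 years.
120 years is 120/38.89 ≈ 3.09 doublings, a factor of 2^3.09 ≈ 8.51.
6.6 × 8.51 ≈ 56 trillion.

roughly 56 trillion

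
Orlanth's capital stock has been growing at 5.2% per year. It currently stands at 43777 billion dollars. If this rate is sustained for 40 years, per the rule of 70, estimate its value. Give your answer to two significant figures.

340000 billion dollars

Doubling time ≈ 70/5.2 = 13.46 years.
40 years is 40/13.46 ≈ 2.97 doublings, a factor of 2^2.97 ≈ 7.84.
43777 × 7.84 ≈ 340000 billion dollars.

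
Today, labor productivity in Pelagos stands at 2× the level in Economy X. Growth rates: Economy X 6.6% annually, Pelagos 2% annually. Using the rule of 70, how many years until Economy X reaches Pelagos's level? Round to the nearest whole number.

The growth-rate gap is 6.6% − 2% = 4.6 percentage points.
So the ratio between them halves every 70/4.6 ≈ 15.22 years.
A 2× gap closes after 1 halving: 1 × 15.22 ≈ 15 years.

about 15 years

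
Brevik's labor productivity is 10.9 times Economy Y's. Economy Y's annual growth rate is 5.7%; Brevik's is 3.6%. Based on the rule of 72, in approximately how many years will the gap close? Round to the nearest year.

The growth-rate gap is 5.7% − 3.6% = 2.1 percentage points.
So the ratio between them halves every 72/2.1 ≈ 34.29 years.
A 10.9 times gap takes log₂(10.9) ≈ 3.45 halvings to close: 3.45 × 34.29 ≈ 118 years.

around 118 years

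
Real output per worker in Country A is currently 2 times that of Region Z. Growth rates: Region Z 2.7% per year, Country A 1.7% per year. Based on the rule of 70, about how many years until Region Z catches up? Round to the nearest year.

approximately 70 years

The growth-rate gap is 2.7% − 1.7% = 1 percentage point.
So the ratio between them halves every 70/1 ≈ 70.00 years.
A 2 times gap closes after 1 halving: 1 × 70.00 ≈ 70 years.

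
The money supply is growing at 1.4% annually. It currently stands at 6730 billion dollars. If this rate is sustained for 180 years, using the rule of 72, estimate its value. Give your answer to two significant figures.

around 76000 billion dollars

It doubles every 72/1.4 ≈ 51.43 years, so 180 years is 3.50 doublings.
2^3.50 ≈ 11.31; 6730 × 11.31 ≈ 76000 billion dollars.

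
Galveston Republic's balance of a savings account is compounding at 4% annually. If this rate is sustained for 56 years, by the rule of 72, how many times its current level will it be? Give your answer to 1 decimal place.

Doubling time ≈ 72/4 = 18.00 years.
56 years / 18.00 ≈ 3.11 doublings → factor 2^3.11 ≈ 8.6.

8.6 times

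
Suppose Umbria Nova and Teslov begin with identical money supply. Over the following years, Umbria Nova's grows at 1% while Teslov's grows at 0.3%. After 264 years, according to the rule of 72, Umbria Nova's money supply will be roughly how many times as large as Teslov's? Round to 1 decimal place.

≈ 5.9 times

Rate gap = 1% − 0.3% = 0.7 points.
The ratio doubles every 72/0.7 ≈ 102.86 years.
264/102.86 ≈ 2.57 doublings → ratio ≈ 2^2.57 ≈ 5.9.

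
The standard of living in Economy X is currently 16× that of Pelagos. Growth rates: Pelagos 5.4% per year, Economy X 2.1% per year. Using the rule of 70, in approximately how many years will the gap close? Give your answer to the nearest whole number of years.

roughly 85 years

The growth-rate gap is 5.4% − 2.1% = 3.3 percentage points.
So the ratio between them halves every 70/3.3 ≈ 21.21 years.
A 16× gap closes after 4 halvings: 4 × 21.21 ≈ 85 years.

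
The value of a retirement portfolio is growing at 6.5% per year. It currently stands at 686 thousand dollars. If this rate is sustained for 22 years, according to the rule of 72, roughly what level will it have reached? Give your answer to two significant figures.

about 2700 thousand dollars

Doubling time ≈ 72/6.5 = 11.08 years.
22 years is 22/11.08 ≈ 1.99 doublings, a factor of 2^1.99 ≈ 3.97.
686 × 3.97 ≈ 2700 thousand dollars.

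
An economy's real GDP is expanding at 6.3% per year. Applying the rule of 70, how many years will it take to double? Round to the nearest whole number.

11 years

At 6.3%, doubling takes about 70/6.3 = 11.11 years.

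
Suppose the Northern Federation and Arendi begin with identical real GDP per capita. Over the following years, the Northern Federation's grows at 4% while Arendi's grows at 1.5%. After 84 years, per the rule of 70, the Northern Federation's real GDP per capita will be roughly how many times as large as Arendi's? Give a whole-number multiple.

Rate gap = 4% − 1.5% = 2.5 points.
The ratio doubles every 70/2.5 ≈ 28.00 years.
84/28.00 ≈ 3.00 doublings → ratio ≈ 2^3.00 ≈ 8.

around 8 times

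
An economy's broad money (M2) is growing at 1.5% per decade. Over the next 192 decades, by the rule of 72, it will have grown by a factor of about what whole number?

around 16 times

Doubling time ≈ 72/1.5 = 48.00 decades.
192/48.00 ≈ 4 doublings, so about 2^4 = 16×.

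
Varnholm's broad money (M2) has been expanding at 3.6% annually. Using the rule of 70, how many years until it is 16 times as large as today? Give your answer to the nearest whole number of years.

Doubling time ≈ 70/3.6 = 19.44 years.
16 = 2^4, so 4 doublings → 78 years.

about 78 years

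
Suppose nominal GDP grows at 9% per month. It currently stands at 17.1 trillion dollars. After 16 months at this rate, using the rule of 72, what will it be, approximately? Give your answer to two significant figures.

Doubling time ≈ 72/9 = 8.00 months.
16 months is 16/8.00 ≈ 2.00 doublings, a factor of 2^2.00 ≈ 4.00.
17.1 × 4.00 ≈ 68 trillion dollars.

68 trillion dollars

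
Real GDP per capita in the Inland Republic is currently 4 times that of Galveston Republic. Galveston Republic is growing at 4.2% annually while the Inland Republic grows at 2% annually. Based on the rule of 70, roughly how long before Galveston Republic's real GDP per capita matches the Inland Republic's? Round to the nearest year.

Galveston Republic gains on the Inland Republic at 4.2% − 2% = 2.2 points a year.
At that relative rate the gap halves every 70/2.2 ≈ 31.82 years.
A 4 times gap closes after 2 halvings: 2 × 31.82 ≈ 64 years.

around 64 years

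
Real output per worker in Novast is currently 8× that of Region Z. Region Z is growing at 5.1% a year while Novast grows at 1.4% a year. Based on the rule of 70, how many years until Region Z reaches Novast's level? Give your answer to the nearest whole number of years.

57 years

Region Z gains on Novast at 5.1% − 1.4% = 3.7 points a year.
At that relative rate the gap halves every 70/3.7 ≈ 18.92 years.
An 8× gap closes after 3 halvings: 3 × 18.92 ≈ 57 years.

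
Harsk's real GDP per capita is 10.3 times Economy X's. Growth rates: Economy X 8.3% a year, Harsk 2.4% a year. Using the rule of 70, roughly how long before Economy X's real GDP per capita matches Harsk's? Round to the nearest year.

Economy X gains on Harsk at 8.3% − 2.4% = 5.9 points a year.
At that relative rate the gap halves every 70/5.9 ≈ 11.86 years.
A 10.3 times gap takes log₂(10.3) ≈ 3.36 halvings to close: 3.36 × 11.86 ≈ 40 years.

around 40 years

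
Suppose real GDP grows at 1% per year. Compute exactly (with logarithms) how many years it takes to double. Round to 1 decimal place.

t = ln(2) / ln(1 + 0.01) = 0.6931 / 0.009950 ≈ 69.66.

69.7 years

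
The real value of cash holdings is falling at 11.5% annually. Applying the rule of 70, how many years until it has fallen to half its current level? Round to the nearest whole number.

approximately 6 years

The rule works in reverse for decay: 70/11.5 ≈ 6.09 years to halve.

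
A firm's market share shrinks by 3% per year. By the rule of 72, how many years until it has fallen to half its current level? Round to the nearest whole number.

approximately 24 years

Halving time ≈ 72 / 3 = 24.00 → 24 years.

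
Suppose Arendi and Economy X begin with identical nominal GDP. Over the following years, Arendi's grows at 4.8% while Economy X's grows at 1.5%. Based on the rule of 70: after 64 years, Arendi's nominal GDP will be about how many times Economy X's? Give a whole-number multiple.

Only the 3.3-point difference matters.
70/3.3 ≈ 21.21 years per doubling of the ratio; 64 years gives 3.02 doublings, so ≈ 8×.

≈ 8 times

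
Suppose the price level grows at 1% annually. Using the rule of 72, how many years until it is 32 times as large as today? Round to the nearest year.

Doubling time ≈ 72/1 = 72.00 years.
Getting to 32× needs 5 doublings: 5 × 72.00 ≈ 360 years.

approximately 360 years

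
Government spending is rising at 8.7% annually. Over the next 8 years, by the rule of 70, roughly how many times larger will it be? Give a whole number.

2 times

Doubling time ≈ 70/8.7 = 8.05 years.
8/8.05 ≈ 1 doubling, so about 2^1 = 2×.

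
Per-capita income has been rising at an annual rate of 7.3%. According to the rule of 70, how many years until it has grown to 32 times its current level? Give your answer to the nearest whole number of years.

≈ 48 years

At 7.3% it doubles every 70/7.3 ≈ 9.59 years.
32× is 5 doublings, so 5 × 9.59 ≈ 48 years.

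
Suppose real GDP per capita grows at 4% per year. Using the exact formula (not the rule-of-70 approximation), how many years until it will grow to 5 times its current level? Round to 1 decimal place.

t = ln(5) / ln(1 + 0.04) = 1.6094 / 0.039221 ≈ 41.03.

41.0 years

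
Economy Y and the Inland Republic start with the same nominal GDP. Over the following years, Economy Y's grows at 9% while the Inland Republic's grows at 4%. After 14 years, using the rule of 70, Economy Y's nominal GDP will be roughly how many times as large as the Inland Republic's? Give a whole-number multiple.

Economy Y pulls ahead at 5 pp per year, so the ratio doubles every 70/5 ≈ 14.00 years.
In 14 years that's 1.00 doublings: 2^1.00 ≈ 2.

≈ 2 times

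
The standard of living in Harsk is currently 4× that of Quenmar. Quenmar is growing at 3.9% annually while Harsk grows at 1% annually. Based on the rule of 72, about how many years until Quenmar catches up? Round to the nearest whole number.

roughly 50 years

The growth-rate gap is 3.9% − 1% = 2.9 percentage points.
So the ratio between them halves every 72/2.9 ≈ 24.83 years.
A 4× gap closes after 2 halvings: 2 × 24.83 ≈ 50 years.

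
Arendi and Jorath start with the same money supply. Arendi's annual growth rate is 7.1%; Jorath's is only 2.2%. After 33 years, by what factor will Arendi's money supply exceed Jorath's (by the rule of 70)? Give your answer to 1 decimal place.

Rate gap = 7.1% − 2.2% = 4.9 points.
The ratio doubles every 70/4.9 ≈ 14.29 years.
33/14.29 ≈ 2.31 doublings → ratio ≈ 2^2.31 ≈ 5.0.

about 5.0 times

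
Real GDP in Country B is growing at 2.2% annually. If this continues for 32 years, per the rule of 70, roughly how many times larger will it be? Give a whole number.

Doubling time ≈ 70/2.2 = 31.82 years.
32/31.82 ≈ 1 doubling, so about 2^1 = 2×.

≈ 2 times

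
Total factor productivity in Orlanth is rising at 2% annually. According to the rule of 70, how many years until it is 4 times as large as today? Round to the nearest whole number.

At 2% it doubles every 70/2 ≈ 35.00 years.
Getting to 4× needs 2 doublings: 2 × 35.00 ≈ 70 years.

about 70 years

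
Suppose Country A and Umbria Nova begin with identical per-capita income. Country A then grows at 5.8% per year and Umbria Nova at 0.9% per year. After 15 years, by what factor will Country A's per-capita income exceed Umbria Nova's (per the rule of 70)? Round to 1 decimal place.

Only the 4.9-point difference matters.
70/4.9 ≈ 14.29 years per doubling of the ratio; 15 years gives 1.05 doublings, so ≈ 2.1×.

approximately 2.1 times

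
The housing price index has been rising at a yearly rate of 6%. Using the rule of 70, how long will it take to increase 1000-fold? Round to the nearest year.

Doubling time ≈ 70/6 = 11.67 years.
Reaching 1000× takes log₂(1000) ≈ 9.97 doublings.
9.97 × 11.67 ≈ 116 years.

approximately 116 years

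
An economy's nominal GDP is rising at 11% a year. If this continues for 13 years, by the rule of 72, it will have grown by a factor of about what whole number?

Doubling time ≈ 72/11 = 6.55 years.
13/6.55 ≈ 2 doublings, so about 2^2 = 4×.

≈ 4 times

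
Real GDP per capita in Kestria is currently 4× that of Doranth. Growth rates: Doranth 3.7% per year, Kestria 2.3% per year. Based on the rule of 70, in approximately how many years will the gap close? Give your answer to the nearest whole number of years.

≈ 100 years

The growth-rate gap is 3.7% − 2.3% = 1.4 percentage points.
So the ratio between them halves every 70/1.4 ≈ 50.00 years.
A 4× gap closes after 2 halvings: 2 × 50.00 ≈ 100 years.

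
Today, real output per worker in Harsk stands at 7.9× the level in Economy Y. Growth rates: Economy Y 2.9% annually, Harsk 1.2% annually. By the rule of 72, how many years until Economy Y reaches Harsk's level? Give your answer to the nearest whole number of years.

What matters is the difference: 1.7 pp.
Rule of 72 on the gap: the ratio halves every 72/1.7 ≈ 42.35 years.
A 7.9× gap takes log₂(7.9) ≈ 2.98 halvings to close: 2.98 × 42.35 ≈ 126 years.

≈ 126 years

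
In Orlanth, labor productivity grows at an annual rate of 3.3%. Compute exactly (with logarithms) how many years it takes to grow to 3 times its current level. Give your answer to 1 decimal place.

t = ln(3) / ln(1 + 0.033) = 1.0986 / 0.032467 ≈ 33.84.

33.8 years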